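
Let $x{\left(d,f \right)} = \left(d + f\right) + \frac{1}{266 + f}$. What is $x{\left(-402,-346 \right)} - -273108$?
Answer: $\frac{21788799}{80} \approx 2.7236 \cdot 10^{5}$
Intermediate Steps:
$x{\left(d,f \right)} = d + f + \frac{1}{266 + f}$
$x{\left(-402,-346 \right)} - -273108 = \frac{1 + \left(-346\right)^{2} + 266 \left(-402\right) + 266 \left(-346\right) - -139092}{266 - 346} - -273108 = \frac{1 + 119716 - 106932 - 92036 + 139092}{-80} + 273108 = \left(- \frac{1}{80}\right) 59841 + 273108 = - \frac{59841}{80} + 273108 = \frac{21788799}{80}$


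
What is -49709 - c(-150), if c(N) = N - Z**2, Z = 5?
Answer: -49534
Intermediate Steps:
c(N) = -25 + N (c(N) = N - 1*5**2 = N - 1*25 = N - 25 = -25 + N)
-49709 - c(-150) = -49709 - (-25 - 150) = -49709 - 1*(-175) = -49709 + 175 = -49534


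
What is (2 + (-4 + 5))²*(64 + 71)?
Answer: 1215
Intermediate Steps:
(2 + (-4 + 5))²*(64 + 71) = (2 + 1)²*135 = 3²*135 = 9*135 = 1215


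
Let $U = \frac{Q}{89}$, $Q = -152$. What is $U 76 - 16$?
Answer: $- \frac{12976}{89} \approx -145.8$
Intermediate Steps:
$U = - \frac{152}{89} \approx -1.7079$
$U 76 - 16 = \left(- \frac{152}{89}\right) 76 - 16 = - \frac{11552}{89} - 16 = - \frac{12976}{89}$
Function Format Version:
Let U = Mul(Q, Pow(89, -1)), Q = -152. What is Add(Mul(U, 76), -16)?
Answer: Rational(-12976, 89) ≈ -145.80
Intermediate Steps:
U = Rational(-152, 89) (U = Mul(-152, Pow(89, -1)) = Mul(-152, Rational(1, 89)) = Rational(-152, 89) ≈ -1.7079)
Add(Mul(U, 76), -16) = Add(Mul(Rational(-152, 89), 76), -16) = Add(Rational(-11552, 89), -16) = Rational(-12976, 89)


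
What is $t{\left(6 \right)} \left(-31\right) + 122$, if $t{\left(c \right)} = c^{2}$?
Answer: $-994$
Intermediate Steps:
$t{\left(6 \right)} \left(-31\right) + 122 = 6^{2} \left(-31\right) + 122 = 36 \left(-31\right) + 122 = -1116 + 122 = -994$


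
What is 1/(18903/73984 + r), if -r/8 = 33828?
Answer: -73984/20021827113 ≈ -3.6952e-6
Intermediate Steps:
r = -270624 (r = -8*33828 = -270624)
1/(18903/73984 + r) = 1/(18903/73984 - 270624) = 1/(-20021827113/73984) = -73984/20021827113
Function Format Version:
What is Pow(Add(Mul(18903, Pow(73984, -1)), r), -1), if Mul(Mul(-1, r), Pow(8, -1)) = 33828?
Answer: Rational(-73984, 20021827113) ≈ -3.6952e-6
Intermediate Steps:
r = -270624 (r = Mul(-8, 33828) = -270624)
Pow(Add(Mul(18903, Pow(73984, -1)), r), -1) = Pow(Add(Mul(18903, Pow(73984, -1)), -270624), -1) = Pow(Add(Mul(18903, Rational(1, 73984)), -270624), -1) = Pow(Add(Rational(18903, 73984), -270624), -1) = Pow(Rational(-20021827113, 73984), -1) = Rational(-73984, 20021827113)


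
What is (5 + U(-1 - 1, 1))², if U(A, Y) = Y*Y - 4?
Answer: 4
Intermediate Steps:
U(A, Y) = -4 + Y² (U(A, Y) = Y² - 4 = -4 + Y²)
(5 + U(-1 - 1, 1))² = (5 + (-4 + 1²))² = (5 + (-4 + 1))² = (5 - 3)² = 2² = 4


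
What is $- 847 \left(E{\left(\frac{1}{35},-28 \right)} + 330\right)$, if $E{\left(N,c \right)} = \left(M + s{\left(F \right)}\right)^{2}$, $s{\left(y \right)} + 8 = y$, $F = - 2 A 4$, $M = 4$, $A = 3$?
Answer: $-943558$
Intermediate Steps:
$F = -24$ ($F = \left(-2\right) 3 \cdot 4 = \left(-6\right) 4 = -24$)
$s{\left(y \right)} = -8 + y$
$E{\left(N,c \right)} = 784$ ($E{\left(N,c \right)} = \left(4 - 32\right)^{2} = \left(-28\right)^{2} = 784$)
$- 847 \left(E{\left(\frac{1}{35},-28 \right)} + 330\right) = - 847 \left(784 + 330\right) = \left(-847\right) 1114 = -943558$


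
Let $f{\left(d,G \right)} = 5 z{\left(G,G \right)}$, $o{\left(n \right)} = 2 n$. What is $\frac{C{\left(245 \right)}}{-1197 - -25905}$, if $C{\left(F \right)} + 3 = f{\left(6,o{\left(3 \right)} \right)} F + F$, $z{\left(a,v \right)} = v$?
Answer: $\frac{1898}{6177} \approx 0.30727$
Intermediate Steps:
$f{\left(d,G \right)} = 5 G$
$C{\left(F \right)} = -3 + 31 F$ ($C{\left(F \right)} = -3 + \left(5 \cdot 2 \cdot 3 F + F\right) = -3 + \left(5 \cdot 6 F + F\right) = -3 + \left(30 F + F\right) = -3 + 31 F$)
$\frac{C{\left(245 \right)}}{-1197 - -25905} = \frac{-3 + 31 \cdot 245}{-1197 - -25905} = \frac{-3 + 7595}{-1197 + 25905} = \frac{7592}{24708} = 7592 \cdot \frac{1}{24708} = \frac{1898}{6177}$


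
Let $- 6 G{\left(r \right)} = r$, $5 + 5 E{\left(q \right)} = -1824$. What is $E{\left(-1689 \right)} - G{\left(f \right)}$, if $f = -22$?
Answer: $- \frac{5542}{15} \approx -369.47$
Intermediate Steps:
$E{\left(q \right)} = - \frac{1829}{5}$ ($E{\left(q \right)} = -1 + \frac{1}{5} \left(-1824\right) = -1 - \frac{1824}{5} = - \frac{1829}{5}$)
$G{\left(r \right)} = - \frac{r}{6}$
$E{\left(-1689 \right)} - G{\left(f \right)} = - \frac{1829}{5} - \left(- \frac{1}{6}\right) \left(-22\right) = - \frac{1829}{5} - \frac{11}{3} = - \frac{5542}{15}$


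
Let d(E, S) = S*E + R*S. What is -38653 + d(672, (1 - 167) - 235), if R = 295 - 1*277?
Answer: -315343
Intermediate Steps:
R = 18 (R = 295 - 277 = 18)
d(E, S) = 18*S + E*S (d(E, S) = S*E + 18*S = E*S + 18*S = 18*S + E*S)
-38653 + d(672, (1 - 167) - 235) = -38653 + ((1 - 167) - 235)*(18 + 672) = -38653 + (-166 - 235)*690 = -38653 - 401*690 = -38653 - 276690 = -315343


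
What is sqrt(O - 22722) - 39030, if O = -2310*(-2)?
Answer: -39030 + I*sqrt(18102) ≈ -39030.0 + 134.54*I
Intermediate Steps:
O = 4620
sqrt(O - 22722) - 39030 = sqrt(4620 - 22722) - 39030 = sqrt(-18102) - 39030 = I*sqrt(18102) - 39030 = -39030 + I*sqrt(18102)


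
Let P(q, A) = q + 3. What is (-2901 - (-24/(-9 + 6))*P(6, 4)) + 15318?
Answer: 12345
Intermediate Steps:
P(q, A) = 3 + q
(-2901 - (-24/(-9 + 6))*P(6, 4)) + 15318 = (-2901 - (-24/(-9 + 6))*(3 + 6)) + 15318 = (-2901 - (-24/(-3))*9) + 15318 = (-2901 - (-24*(-1/3))*9) + 15318 = (-2901 - 8*9) + 15318 = (-2901 - 1*72) + 15318 = (-2901 - 72) + 15318 = -2973 + 15318 = 12345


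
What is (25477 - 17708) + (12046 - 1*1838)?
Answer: 17977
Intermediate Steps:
(25477 - 17708) + (12046 - 1*1838) = 7769 + (12046 - 1838) = 7769 + 10208 = 17977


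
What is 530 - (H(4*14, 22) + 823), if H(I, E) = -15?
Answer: -278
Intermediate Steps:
530 - (H(4*14, 22) + 823) = 530 - (-15 + 823) = 530 - 1*808 = 530 - 808 = -278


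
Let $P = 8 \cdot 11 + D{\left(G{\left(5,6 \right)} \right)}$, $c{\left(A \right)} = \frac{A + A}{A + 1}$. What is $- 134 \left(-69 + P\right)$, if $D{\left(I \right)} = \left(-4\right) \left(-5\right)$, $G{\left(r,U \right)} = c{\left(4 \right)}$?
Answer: $-5226$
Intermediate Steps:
$c{\left(A \right)} = \frac{2 A}{1 + A}$
$G{\left(r,U \right)} = \frac{8}{5}$ ($G{\left(r,U \right)} = 2 \cdot 4 \frac{1}{1 + 4} = 2 \cdot 4 \cdot \frac{1}{5} = \frac{8}{5}$)
$D{\left(I \right)} = 20$
$P = 108$ ($P = 8 \cdot 11 + 20 = 88 + 20 = 108$)
$- 134 \left(-69 + P\right) = - 134 \left(-69 + 108\right) = \left(-134\right) 39 = -5226$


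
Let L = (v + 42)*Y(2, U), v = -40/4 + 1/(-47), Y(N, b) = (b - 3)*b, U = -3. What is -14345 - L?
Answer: -701269/47 ≈ -14921.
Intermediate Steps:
Y(N, b) = b*(-3 + b) (Y(N, b) = (-3 + b)*b = b*(-3 + b))
v = -471/47 (v = -40*¼ + 1*(-1/47) = -10 - 1/47 = -471/47 ≈ -10.021)
L = 27054/47 (L = (-471/47 + 42)*(-3*(-3 - 3)) = 1503*(-3*(-6))/47 = (1503/47)*18 = 27054/47 ≈ 575.62)
-14345 - L = -14345 - 1*27054/47 = -14345 - 27054/47 = -701269/47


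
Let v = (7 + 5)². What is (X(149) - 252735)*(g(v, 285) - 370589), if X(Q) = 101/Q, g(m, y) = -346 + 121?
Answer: 13963896314996/149 ≈ 9.3717e+10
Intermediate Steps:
v = 144 (v = 12² = 144)
g(m, y) = -225
(X(149) - 252735)*(g(v, 285) - 370589) = (101/149 - 252735)*(-225 - 370589) = (101*(1/149) - 252735)*(-370814) = (101/149 - 252735)*(-370814) = -37657414/149*(-370814) = 13963896314996/149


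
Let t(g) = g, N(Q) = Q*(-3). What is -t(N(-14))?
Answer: -42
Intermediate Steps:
N(Q) = -3*Q
-t(N(-14)) = -(-3)*(-14) = -1*42 = -42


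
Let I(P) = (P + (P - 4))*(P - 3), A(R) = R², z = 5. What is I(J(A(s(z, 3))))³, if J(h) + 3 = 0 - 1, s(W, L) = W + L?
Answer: 592704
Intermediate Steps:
s(W, L) = L + W
J(h) = -4 (J(h) = -3 + (0 - 1) = -3 - 1 = -4)
I(P) = (-4 + 2*P)*(-3 + P) (I(P) = (P + (-4 + P))*(-3 + P) = (-4 + 2*P)*(-3 + P))
I(J(A(s(z, 3))))³ = (12 - 10*(-4) + 2*(-4)²)³ = (12 + 40 + 2*16)³ = (12 + 40 + 32)³ = 84³ = 592704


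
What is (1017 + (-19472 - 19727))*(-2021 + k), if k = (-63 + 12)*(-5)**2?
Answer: 125847872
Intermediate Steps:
k = -1275 (k = -51*25 = -1275)
(1017 + (-19472 - 19727))*(-2021 + k) = (1017 + (-19472 - 19727))*(-2021 - 1275) = (1017 - 39199)*(-3296) = -38182*(-3296) = 125847872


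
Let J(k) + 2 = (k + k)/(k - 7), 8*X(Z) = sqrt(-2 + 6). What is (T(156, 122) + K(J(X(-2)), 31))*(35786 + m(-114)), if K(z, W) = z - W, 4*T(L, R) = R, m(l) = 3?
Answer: -4974671/54 ≈ -92124.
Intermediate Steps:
X(Z) = 1/4 (X(Z) = sqrt(-2 + 6)/8 = sqrt(4)/8 = (1/8)*2 = 1/4)
J(k) = -2 + 2*k/(-7 + k) (J(k) = -2 + (k + k)/(k - 7) = -2 + (2*k)/(-7 + k) = -2 + 2*k/(-7 + k))
T(L, R) = R/4
(T(156, 122) + K(J(X(-2)), 31))*(35786 + m(-114)) = ((1/4)*122 + (14/(-7 + 1/4) - 1*31))*(35786 + 3) = (61/2 + (14/(-27/4) - 31))*35789 = (61/2 + (14*(-4/27) - 31))*35789 = (61/2 + (-56/27 - 31))*35789 = (61/2 - 893/27)*35789 = -139/54*35789 = -4974671/54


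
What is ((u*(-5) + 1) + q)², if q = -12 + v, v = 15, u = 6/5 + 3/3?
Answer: 49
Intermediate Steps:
u = 11/5 (u = 6*(⅕) + 3*(⅓) = 6/5 + 1 = 11/5 ≈ 2.2000)
q = 3 (q = -12 + 15 = 3)
((u*(-5) + 1) + q)² = (((11/5)*(-5) + 1) + 3)² = ((-11 + 1) + 3)² = (-10 + 3)² = (-7)² = 49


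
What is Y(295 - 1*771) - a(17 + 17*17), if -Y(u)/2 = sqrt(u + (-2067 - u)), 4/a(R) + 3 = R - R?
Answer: 4/3 - 2*I*sqrt(2067) ≈ 1.3333 - 90.929*I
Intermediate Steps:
a(R) = -4/3 (a(R) = 4/(-3 + (R - R)) = 4/(-3 + 0) = 4/(-3) = 4*(-1/3) = -4/3)
Y(u) = -2*I*sqrt(2067) (Y(u) = -2*sqrt(u + (-2067 - u)) = -2*I*sqrt(2067))
Y(295 - 1*771) - a(17 + 17*17) = -2*I*sqrt(2067) - 1*(-4/3) = -2*I*sqrt(2067) + 4/3 = 4/3 - 2*I*sqrt(2067)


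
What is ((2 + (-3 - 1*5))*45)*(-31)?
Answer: 8370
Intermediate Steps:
((2 + (-3 - 1*5))*45)*(-31) = ((2 + (-3 - 5))*45)*(-31) = ((2 - 8)*45)*(-31) = -6*45*(-31) = -270*(-31) = 8370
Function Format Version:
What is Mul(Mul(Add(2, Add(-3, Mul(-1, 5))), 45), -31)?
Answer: 8370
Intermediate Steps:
Mul(Mul(Add(2, Add(-3, Mul(-1, 5))), 45), -31) = Mul(Mul(Add(2, Add(-3, -5)), 45), -31) = Mul(Mul(Add(2, -8), 45), -31) = Mul(Mul(-6, 45), -31) = Mul(-270, -31) = 8370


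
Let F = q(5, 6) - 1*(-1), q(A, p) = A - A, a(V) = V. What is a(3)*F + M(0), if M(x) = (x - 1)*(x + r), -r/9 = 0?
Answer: 3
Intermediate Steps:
q(A, p) = 0
F = 1 (F = 0 - 1*(-1) = 0 + 1 = 1)
r = 0 (r = -9*0 = 0)
M(x) = x*(-1 + x) (M(x) = (x - 1)*(x + 0) = (-1 + x)*x = x*(-1 + x))
a(3)*F + M(0) = 3*1 + 0*(-1 + 0) = 3 + 0*(-1) = 3 + 0 = 3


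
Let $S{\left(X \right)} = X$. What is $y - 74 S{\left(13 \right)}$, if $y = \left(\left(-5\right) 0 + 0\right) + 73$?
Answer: $-889$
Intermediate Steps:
$y = 73$ ($y = \left(0 + 0\right) + 73 = 0 + 73 = 73$)
$y - 74 S{\left(13 \right)} = 73 - 962 = -889$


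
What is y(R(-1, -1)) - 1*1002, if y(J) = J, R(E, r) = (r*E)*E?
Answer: -1003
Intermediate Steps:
R(E, r) = r*E² (R(E, r) = (E*r)*E = r*E²)
y(R(-1, -1)) - 1*1002 = -1*(-1)² - 1*1002 = -1*1 - 1002 = -1 - 1002 = -1003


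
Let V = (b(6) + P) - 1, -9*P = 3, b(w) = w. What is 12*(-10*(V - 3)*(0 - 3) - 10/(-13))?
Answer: 7920/13 ≈ 609.23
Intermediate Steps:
P = -⅓ (P = -⅑*3 = -⅓ ≈ -0.33333)
V = 14/3 (V = (6 - ⅓) - 1 = 17/3 - 1 = 14/3 ≈ 4.6667)
12*(-10*(V - 3)*(0 - 3) - 10/(-13)) = 12*(-10*(14/3 - 3)*(0 - 3) - 10/(-13)) = 12*(-50*(-3)/3 - 10*(-1/13)) = 12*(-10*(-5) + 10/13) = 12*(50 + 10/13) = 12*(660/13) = 7920/13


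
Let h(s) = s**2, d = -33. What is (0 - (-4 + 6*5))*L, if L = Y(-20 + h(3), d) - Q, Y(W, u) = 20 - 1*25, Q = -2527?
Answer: -65572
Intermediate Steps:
Y(W, u) = -5 (Y(W, u) = 20 - 25 = -5)
L = 2522 (L = -5 - 1*(-2527) = -5 + 2527 = 2522)
(0 - (-4 + 6*5))*L = (0 - (-4 + 6*5))*2522 = (0 - (-4 + 30))*2522 = (0 - 1*26)*2522 = (0 - 26)*2522 = -26*2522 = -65572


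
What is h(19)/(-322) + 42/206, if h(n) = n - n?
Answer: 21/103 ≈ 0.20388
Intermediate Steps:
h(n) = 0
h(19)/(-322) + 42/206 = 0/(-322) + 42/206 = 0*(-1/322) + 42*(1/206) = 0 + 21/103 = 21/103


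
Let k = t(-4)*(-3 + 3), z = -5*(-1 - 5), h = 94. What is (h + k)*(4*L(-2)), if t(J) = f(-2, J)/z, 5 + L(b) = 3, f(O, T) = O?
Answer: -752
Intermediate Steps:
z = 30 (z = -5*(-6) = 30)
L(b) = -2 (L(b) = -5 + 3 = -2)
t(J) = -1/15 (t(J) = -2/30 = -2*1/30 = -1/15)
k = 0 (k = -(-3 + 3)/15 = -1/15*0 = 0)
(h + k)*(4*L(-2)) = (94 + 0)*(4*(-2)) = 94*(-8) = -752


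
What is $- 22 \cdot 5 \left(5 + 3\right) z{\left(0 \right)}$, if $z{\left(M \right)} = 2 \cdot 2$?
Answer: $-3520$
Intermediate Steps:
$z{\left(M \right)} = 4$
$- 22 \cdot 5 \left(5 + 3\right) z{\left(0 \right)} = - 22 \cdot 5 \left(5 + 3\right) 4 = - 22 \cdot 5 \cdot 8 \cdot 4 = \left(-22\right) 40 \cdot 4 = \left(-880\right) 4 = -3520$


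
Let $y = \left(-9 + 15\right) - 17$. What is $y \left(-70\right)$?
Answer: $770$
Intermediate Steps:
$y = -11$ ($y = 6 - 17 = -11$)
$y \left(-70\right) = \left(-11\right) \left(-70\right) = 770$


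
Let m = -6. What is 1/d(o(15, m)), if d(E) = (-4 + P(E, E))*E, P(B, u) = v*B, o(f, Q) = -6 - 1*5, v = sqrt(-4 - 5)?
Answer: 4/12155 - 3*I/1105 ≈ 0.00032908 - 0.0027149*I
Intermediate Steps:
v = 3*I (v = sqrt(-9) = 3*I ≈ 3.0*I)
o(f, Q) = -11 (o(f, Q) = -6 - 5 = -11)
P(B, u) = 3*I*B (P(B, u) = (3*I)*B = 3*I*B)
d(E) = E*(-4 + 3*I*E) (d(E) = (-4 + 3*I*E)*E = E*(-4 + 3*I*E))
1/d(o(15, m)) = 1/(-11*(-4 + 3*I*(-11))) = 1/(-11*(-4 - 33*I)) = 1/(44 + 363*I) = (44 - 363*I)/133705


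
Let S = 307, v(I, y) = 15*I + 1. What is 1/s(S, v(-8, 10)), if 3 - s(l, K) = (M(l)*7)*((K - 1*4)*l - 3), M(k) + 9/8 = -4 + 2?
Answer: -2/1652169 ≈ -1.2105e-6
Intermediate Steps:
M(k) = -25/8 (M(k) = -9/8 + (-4 + 2) = -9/8 - 2 = -25/8)
v(I, y) = 1 + 15*I
s(l, K) = -501/8 + 175*l*(-4 + K)/8 (s(l, K) = 3 - (-25/8*7)*((K - 1*4)*l - 3) = 3 - (-175)*((K - 4)*l - 3)/8 = 3 - (-175)*((-4 + K)*l - 3)/8 = 3 - (-175)*(l*(-4 + K) - 3)/8 = 3 - (-175)*(-3 + l*(-4 + K))/8 = 3 - (525/8 - 175*l*(-4 + K)/8) = 3 + (-525/8 + 175*l*(-4 + K)/8) = -501/8 + 175*l*(-4 + K)/8)
1/s(S, v(-8, 10)) = 1/(-501/8 - 175/2*307 + (175/8)*(1 + 15*(-8))*307) = 1/(-501/8 - 53725/2 + (175/8)*(1 - 120)*307) = 1/(-501/8 - 53725/2 + (175/8)*(-119)*307) = 1/(-501/8 - 53725/2 - 6393275/8) = 1/(-1652169/2) = -2/1652169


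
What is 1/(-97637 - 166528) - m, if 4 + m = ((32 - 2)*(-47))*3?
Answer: 1118474609/264165 ≈ 4234.0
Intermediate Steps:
m = -4234 (m = -4 + ((32 - 2)*(-47))*3 = -4 + (30*(-47))*3 = -4 - 1410*3 = -4 - 4230 = -4234)
1/(-97637 - 166528) - m = 1/(-97637 - 166528) - 1*(-4234) = 1/(-264165) + 4234 = -1/264165 + 4234 = 1118474609/264165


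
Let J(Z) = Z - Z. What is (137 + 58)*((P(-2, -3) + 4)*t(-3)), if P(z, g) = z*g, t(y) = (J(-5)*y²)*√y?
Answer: 0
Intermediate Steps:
J(Z) = 0
t(y) = 0 (t(y) = (0*y²)*√y = 0*√y = 0)
P(z, g) = g*z
(137 + 58)*((P(-2, -3) + 4)*t(-3)) = (137 + 58)*((-3*(-2) + 4)*0) = 195*((6 + 4)*0) = 195*(10*0) = 195*0 = 0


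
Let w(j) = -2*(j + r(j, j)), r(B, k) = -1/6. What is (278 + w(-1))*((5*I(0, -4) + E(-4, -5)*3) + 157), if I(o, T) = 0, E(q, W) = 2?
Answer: 137083/3 ≈ 45694.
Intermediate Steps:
r(B, k) = -⅙ (r(B, k) = -1*⅙ = -⅙)
w(j) = ⅓ - 2*j (w(j) = -2*(j - ⅙) = -2*(-⅙ + j) = ⅓ - 2*j)
(278 + w(-1))*((5*I(0, -4) + E(-4, -5)*3) + 157) = (278 + (⅓ - 2*(-1)))*((5*0 + 2*3) + 157) = (278 + (⅓ + 2))*((0 + 6) + 157) = (278 + 7/3)*(6 + 157) = (841/3)*163 = 137083/3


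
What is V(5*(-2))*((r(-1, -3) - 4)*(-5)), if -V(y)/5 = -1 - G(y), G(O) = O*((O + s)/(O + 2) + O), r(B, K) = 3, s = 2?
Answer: 2275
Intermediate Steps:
G(O) = O*(1 + O) (G(O) = O*((O + 2)/(O + 2) + O) = O*((2 + O)/(2 + O) + O) = O*(1 + O))
V(y) = 5 + 5*y*(1 + y) (V(y) = -5*(-1 - y*(1 + y)) = 5 + 5*y*(1 + y))
V(5*(-2))*((r(-1, -3) - 4)*(-5)) = (5 + 5*(5*(-2)) + 5*(5*(-2))²)*((3 - 4)*(-5)) = (5 + 5*(-10) + 5*(-10)²)*(-1*(-5)) = (5 - 50 + 5*100)*5 = (5 - 50 + 500)*5 = 455*5 = 2275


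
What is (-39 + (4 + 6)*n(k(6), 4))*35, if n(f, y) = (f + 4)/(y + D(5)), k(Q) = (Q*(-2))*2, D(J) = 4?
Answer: -2240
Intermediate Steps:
k(Q) = -4*Q (k(Q) = -2*Q*2 = -4*Q)
n(f, y) = (4 + f)/(4 + y) (n(f, y) = (f + 4)/(y + 4) = (4 + f)/(4 + y))
(-39 + (4 + 6)*n(k(6), 4))*35 = (-39 + (4 + 6)*((4 - 4*6)/(4 + 4)))*35 = (-39 + 10*((4 - 24)/8))*35 = (-39 + 10*((⅛)*(-20)))*35 = (-39 + 10*(-5/2))*35 = (-39 - 25)*35 = -64*35 = -2240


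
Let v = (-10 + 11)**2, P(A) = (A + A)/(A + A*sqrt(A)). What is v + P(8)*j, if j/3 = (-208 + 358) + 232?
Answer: -2285/7 + 4584*sqrt(2)/7 ≈ 599.68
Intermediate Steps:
j = 1146 (j = 3*((-208 + 358) + 232) = 3*(150 + 232) = 3*382 = 1146)
P(A) = 2*A/(A + A**(3/2)) (P(A) = (2*A)/(A + A**(3/2)) = 2*A/(A + A**(3/2)))
v = 1 (v = 1**2 = 1)
v + P(8)*j = 1 + (2*8/(8 + 8**(3/2)))*1146 = 1 + (2*8/(8 + 16*sqrt(2)))*1146 = 1 + (16/(8 + 16*sqrt(2)))*1146 = 1 + 18336/(8 + 16*sqrt(2))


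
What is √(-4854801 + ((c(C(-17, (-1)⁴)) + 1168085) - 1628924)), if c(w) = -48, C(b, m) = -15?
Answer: 6*I*√147658 ≈ 2305.6*I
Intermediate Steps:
√(-4854801 + ((c(C(-17, (-1)⁴)) + 1168085) - 1628924)) = √(-4854801 + ((-48 + 1168085) - 1628924)) = √(-4854801 + (1168037 - 1628924)) = √(-4854801 - 460887) = √(-5315688) = 6*I*√147658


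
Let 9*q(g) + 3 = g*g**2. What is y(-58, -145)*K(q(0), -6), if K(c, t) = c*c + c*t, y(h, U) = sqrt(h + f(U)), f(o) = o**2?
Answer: 19*sqrt(20967)/9 ≈ 305.69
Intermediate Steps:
q(g) = -1/3 + g**3/9 (q(g) = -1/3 + (g*g**2)/9 = -1/3 + g**3/9)
y(h, U) = sqrt(h + U**2)
K(c, t) = c**2 + c*t
y(-58, -145)*K(q(0), -6) = sqrt(-58 + (-145)**2)*((-1/3 + (1/9)*0**3)*((-1/3 + (1/9)*0**3) - 6)) = sqrt(-58 + 21025)*((-1/3 + (1/9)*0)*((-1/3 + (1/9)*0) - 6)) = sqrt(20967)*((-1/3 + 0)*((-1/3 + 0) - 6)) = sqrt(20967)*(-(-1/3 - 6)/3) = sqrt(20967)*(-1/3*(-19/3)) = sqrt(20967)*(19/9) = 19*sqrt(20967)/9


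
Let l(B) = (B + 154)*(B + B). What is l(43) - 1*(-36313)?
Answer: 53255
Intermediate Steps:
l(B) = 2*B*(154 + B) (l(B) = (154 + B)*(2*B) = 2*B*(154 + B))
l(43) - 1*(-36313) = 2*43*(154 + 43) - 1*(-36313) = 2*43*197 + 36313 = 16942 + 36313 = 53255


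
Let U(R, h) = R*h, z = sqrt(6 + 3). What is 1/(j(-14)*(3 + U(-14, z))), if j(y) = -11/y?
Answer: -14/429 ≈ -0.032634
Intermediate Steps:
z = 3 (z = sqrt(9) = 3)
1/(j(-14)*(3 + U(-14, z))) = 1/((-11/(-14))*(3 - 14*3)) = 1/((-11*(-1/14))*(3 - 42)) = 1/((11/14)*(-39)) = 1/(-429/14) = -14/429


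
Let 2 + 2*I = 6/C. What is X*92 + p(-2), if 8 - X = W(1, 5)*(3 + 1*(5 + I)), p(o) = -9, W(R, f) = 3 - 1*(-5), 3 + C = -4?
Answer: -28767/7 ≈ -4109.6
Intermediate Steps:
C = -7 (C = -3 - 4 = -7)
W(R, f) = 8 (W(R, f) = 3 + 5 = 8)
I = -10/7 (I = -1 + (6/(-7))/2 = -1 + (6*(-1/7))/2 = -1 + (1/2)*(-6/7) = -1 - 3/7 = -10/7 ≈ -1.4286)
X = -312/7 (X = 8 - 8*(3 + 1*(5 - 10/7)) = 8 - 8*(3 + 1*(25/7)) = 8 - 8*(3 + 25/7) = 8 - 8*46/7 = 8 - 1*368/7 = 8 - 368/7 = -312/7 ≈ -44.571)
X*92 + p(-2) = -312/7*92 - 9 = -28704/7 - 9 = -28767/7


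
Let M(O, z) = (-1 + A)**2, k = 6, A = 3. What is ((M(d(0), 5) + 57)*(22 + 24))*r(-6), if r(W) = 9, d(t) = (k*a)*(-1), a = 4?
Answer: 25254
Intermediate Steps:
d(t) = -24 (d(t) = (6*4)*(-1) = 24*(-1) = -24)
M(O, z) = 4 (M(O, z) = (-1 + 3)**2 = 2**2 = 4)
((M(d(0), 5) + 57)*(22 + 24))*r(-6) = ((4 + 57)*(22 + 24))*9 = (61*46)*9 = 2806*9 = 25254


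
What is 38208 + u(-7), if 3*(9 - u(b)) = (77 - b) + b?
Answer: 114574/3 ≈ 38191.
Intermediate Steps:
u(b) = -50/3 (u(b) = 9 - ((77 - b) + b)/3 = 9 - ⅓*77 = 9 - 77/3 = -50/3)
38208 + u(-7) = 38208 - 50/3 = 114574/3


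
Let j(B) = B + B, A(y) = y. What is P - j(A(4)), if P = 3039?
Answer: 3031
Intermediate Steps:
j(B) = 2*B
P - j(A(4)) = 3039 - 2*4 = 3039 - 1*8 = 3039 - 8 = 3031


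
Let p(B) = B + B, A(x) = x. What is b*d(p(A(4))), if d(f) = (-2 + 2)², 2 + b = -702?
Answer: 0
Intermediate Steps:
p(B) = 2*B
b = -704 (b = -2 - 702 = -704)
d(f) = 0 (d(f) = 0² = 0)
b*d(p(A(4))) = -704*0 = 0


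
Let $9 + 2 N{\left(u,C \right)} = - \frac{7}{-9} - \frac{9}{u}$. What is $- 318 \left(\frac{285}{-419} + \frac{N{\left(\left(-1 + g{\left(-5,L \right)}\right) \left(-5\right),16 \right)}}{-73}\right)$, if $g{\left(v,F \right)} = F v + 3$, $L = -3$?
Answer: $\frac{1549194187}{7799685} \approx 198.62$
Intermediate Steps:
$g{\left(v,F \right)} = 3 + F v$
$N{\left(u,C \right)} = - \frac{37}{9} - \frac{9}{2 u}$ ($N{\left(u,C \right)} = - \frac{9}{2} + \frac{- \frac{7}{-9} - \frac{9}{u}}{2} = - \frac{9}{2} + \frac{\left(-7\right) \left(- \frac{1}{9}\right) - \frac{9}{u}}{2} = - \frac{9}{2} + \frac{\frac{7}{9} - \frac{9}{u}}{2} = - \frac{9}{2} + \left(\frac{7}{18} - \frac{9}{2 u}\right) = - \frac{37}{9} - \frac{9}{2 u}$)
$- 318 \left(\frac{285}{-419} + \frac{N{\left(\left(-1 + g{\left(-5,L \right)}\right) \left(-5\right),16 \right)}}{-73}\right) = - 318 \left(\frac{285}{-419} + \frac{\frac{1}{18} \frac{1}{\left(-1 + \left(3 - -15\right)\right) \left(-5\right)} \left(-81 - 74 \left(-1 + \left(3 - -15\right)\right) \left(-5\right)\right)}{-73}\right) = - 318 \left(285 \left(- \frac{1}{419}\right) + \frac{-81 - 74 \left(-1 + \left(3 + 15\right)\right) \left(-5\right)}{18 \left(-1 + \left(3 + 15\right)\right) \left(-5\right)} \left(- \frac{1}{73}\right)\right) = - 318 \left(- \frac{285}{419} + \frac{-81 - 74 \left(-1 + 18\right) \left(-5\right)}{18 \left(-1 + 18\right) \left(-5\right)} \left(- \frac{1}{73}\right)\right) = - 318 \left(- \frac{285}{419} + \frac{-81 - 74 \cdot 17 \left(-5\right)}{18 \cdot 17 \left(-5\right)} \left(- \frac{1}{73}\right)\right) = - 318 \left(- \frac{285}{419} + \frac{-81 - -6290}{18 \left(-85\right)} \left(- \frac{1}{73}\right)\right) = - 318 \left(- \frac{285}{419} + \frac{1}{18} \left(- \frac{1}{85}\right) \left(-81 + 6290\right) \left(- \frac{1}{73}\right)\right) = - 318 \left(- \frac{285}{419} + \frac{1}{18} \left(- \frac{1}{85}\right) 6209 \left(- \frac{1}{73}\right)\right) = - 318 \left(- \frac{285}{419} - - \frac{6209}{111690}\right) = - 318 \left(- \frac{285}{419} + \frac{6209}{111690}\right) = \left(-318\right) \left(- \frac{29230079}{46798110}\right) = \frac{1549194187}{7799685}$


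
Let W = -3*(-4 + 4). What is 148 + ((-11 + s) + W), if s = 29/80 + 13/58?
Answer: 319201/2320 ≈ 137.59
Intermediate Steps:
W = 0 (W = -3*0 = 0)
s = 1361/2320 (s = 29*(1/80) + 13*(1/58) = 29/80 + 13/58 = 1361/2320 ≈ 0.58664)
148 + ((-11 + s) + W) = 148 + ((-11 + 1361/2320) + 0) = 148 + (-24159/2320 + 0) = 148 - 24159/2320 = 319201/2320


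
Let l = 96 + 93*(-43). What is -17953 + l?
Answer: -21856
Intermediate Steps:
l = -3903 (l = 96 - 3999 = -3903)
-17953 + l = -17953 - 3903 = -21856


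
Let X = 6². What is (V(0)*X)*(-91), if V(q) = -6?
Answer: 19656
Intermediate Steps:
X = 36
(V(0)*X)*(-91) = -6*36*(-91) = -216*(-91) = 19656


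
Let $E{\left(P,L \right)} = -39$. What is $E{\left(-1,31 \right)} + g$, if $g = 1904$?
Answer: $1865$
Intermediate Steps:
$E{\left(-1,31 \right)} + g = -39 + 1904 = 1865$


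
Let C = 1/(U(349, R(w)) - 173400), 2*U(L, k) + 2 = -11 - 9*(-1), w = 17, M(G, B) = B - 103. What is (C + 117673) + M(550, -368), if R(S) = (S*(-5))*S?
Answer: 20323061203/173402 ≈ 1.1720e+5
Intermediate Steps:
M(G, B) = -103 + B
R(S) = -5*S**2 (R(S) = (-5*S)*S = -5*S**2)
U(L, k) = -2 (U(L, k) = -1 + (-11 - 9*(-1))/2 = -1 + (-11 + 9)/2 = -1 + (1/2)*(-2) = -1 - 1 = -2)
C = -1/173402 (C = 1/(-2 - 173400) = 1/(-173402) = -1/173402 ≈ -5.7669e-6)
(C + 117673) + M(550, -368) = (-1/173402 + 117673) + (-103 - 368) = 20404733545/173402 - 471 = 20323061203/173402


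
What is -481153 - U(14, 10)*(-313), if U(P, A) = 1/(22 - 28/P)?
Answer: -9622747/20 ≈ -4.8114e+5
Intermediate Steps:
-481153 - U(14, 10)*(-313) = -481153 - (½)*14/(-14 + 11*14)*(-313) = -481153 - (½)*14/(-14 + 154)*(-313) = -481153 - (½)*14/140*(-313) = -481153 - (½)*14*(1/140)*(-313) = -481153 - (-313)/20 = -481153 - 1*(-313/20) = -481153 + 313/20 = -9622747/20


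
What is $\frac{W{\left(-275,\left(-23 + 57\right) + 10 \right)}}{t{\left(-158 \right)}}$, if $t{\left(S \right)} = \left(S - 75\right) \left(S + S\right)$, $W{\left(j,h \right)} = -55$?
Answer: $- \frac{55}{73628} \approx -0.000747$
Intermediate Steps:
$t{\left(S \right)} = 2 S \left(-75 + S\right)$ ($t{\left(S \right)} = \left(-75 + S\right) 2 S = 2 S \left(-75 + S\right)$)
$\frac{W{\left(-275,\left(-23 + 57\right) + 10 \right)}}{t{\left(-158 \right)}} = - \frac{55}{2 \left(-158\right) \left(-75 - 158\right)} = - \frac{55}{2 \left(-158\right) \left(-233\right)} = - \frac{55}{73628}$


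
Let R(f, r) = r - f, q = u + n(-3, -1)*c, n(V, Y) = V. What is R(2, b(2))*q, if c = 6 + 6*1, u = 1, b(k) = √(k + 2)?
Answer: 0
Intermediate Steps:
b(k) = √(2 + k)
c = 12 (c = 6 + 6 = 12)
q = -35 (q = 1 - 3*12 = 1 - 36 = -35)
R(2, b(2))*q = (√(2 + 2) - 1*2)*(-35) = (√4 - 2)*(-35) = (2 - 2)*(-35) = 0*(-35) = 0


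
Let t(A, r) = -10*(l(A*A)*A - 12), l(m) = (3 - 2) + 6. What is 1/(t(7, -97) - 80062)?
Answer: -1/80432 ≈ -1.2433e-5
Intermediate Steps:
l(m) = 7 (l(m) = 1 + 6 = 7)
t(A, r) = 120 - 70*A (t(A, r) = -10*(7*A - 12) = -10*(-12 + 7*A) = 120 - 70*A)
1/(t(7, -97) - 80062) = 1/((120 - 70*7) - 80062) = 1/((120 - 490) - 80062) = 1/(-370 - 80062) = 1/(-80432) = -1/80432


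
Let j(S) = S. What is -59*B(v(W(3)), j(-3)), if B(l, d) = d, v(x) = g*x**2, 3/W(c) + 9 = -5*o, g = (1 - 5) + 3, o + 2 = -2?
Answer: 177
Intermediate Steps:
o = -4 (o = -2 - 2 = -4)
g = -1 (g = -4 + 3 = -1)
W(c) = 3/11 (W(c) = 3/(-9 - 5*(-4)) = 3/(-9 + 20) = 3/11)
v(x) = -x**2
-59*B(v(W(3)), j(-3)) = -59*(-3) = 177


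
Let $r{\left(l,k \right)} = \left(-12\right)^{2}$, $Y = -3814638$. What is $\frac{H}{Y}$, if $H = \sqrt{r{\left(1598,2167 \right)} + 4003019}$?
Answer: $- \frac{\sqrt{4003163}}{3814638} \approx -0.0005245$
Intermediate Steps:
$r{\left(l,k \right)} = 144$
$H = \sqrt{4003163}$ ($H = \sqrt{144 + 4003019} = \sqrt{4003163} \approx 2000.8$)
$\frac{H}{Y} = \frac{\sqrt{4003163}}{-3814638} = \sqrt{4003163} \left(- \frac{1}{3814638}\right) = - \frac{\sqrt{4003163}}{3814638}$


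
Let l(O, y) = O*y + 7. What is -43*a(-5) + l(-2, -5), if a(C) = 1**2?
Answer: -26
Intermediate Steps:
a(C) = 1
l(O, y) = 7 + O*y
-43*a(-5) + l(-2, -5) = -43*1 + (7 - 2*(-5)) = -43 + (7 + 10) = -43 + 17 = -26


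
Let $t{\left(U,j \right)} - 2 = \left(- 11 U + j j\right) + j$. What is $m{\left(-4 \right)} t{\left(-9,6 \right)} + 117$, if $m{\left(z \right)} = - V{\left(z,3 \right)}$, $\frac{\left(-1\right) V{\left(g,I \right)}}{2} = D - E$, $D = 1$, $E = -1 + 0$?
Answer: $689$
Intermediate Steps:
$E = -1$
$V{\left(g,I \right)} = -4$ ($V{\left(g,I \right)} = - 2 \left(1 - -1\right) = - 2 \left(1 + 1\right) = \left(-2\right) 2 = -4$)
$m{\left(z \right)} = 4$ ($m{\left(z \right)} = \left(-1\right) \left(-4\right) = 4$)
$t{\left(U,j \right)} = 2 + j + j^{2} - 11 U$ ($t{\left(U,j \right)} = 2 - \left(- j + 11 U - j j\right) = 2 - \left(- j - j^{2} + 11 U\right) = 2 + \left(j + j^{2} - 11 U\right) = 2 + j + j^{2} - 11 U$)
$m{\left(-4 \right)} t{\left(-9,6 \right)} + 117 = 4 \left(2 + 6 + 6^{2} - -99\right) + 117 = 4 \left(2 + 6 + 36 + 99\right) + 117 = 4 \cdot 143 + 117 = 572 + 117 = 689$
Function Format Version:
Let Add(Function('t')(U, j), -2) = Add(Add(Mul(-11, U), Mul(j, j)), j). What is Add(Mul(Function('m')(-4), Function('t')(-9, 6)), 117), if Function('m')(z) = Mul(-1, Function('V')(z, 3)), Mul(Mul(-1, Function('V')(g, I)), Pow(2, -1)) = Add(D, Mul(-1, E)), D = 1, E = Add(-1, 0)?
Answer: 689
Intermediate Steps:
E = -1
Function('V')(g, I) = -4 (Function('V')(g, I) = Mul(-2, Add(1, Mul(-1, -1))) = Mul(-2, Add(1, 1)) = Mul(-2, 2) = -4)
Function('m')(z) = 4 (Function('m')(z) = Mul(-1, -4) = 4)
Function('t')(U, j) = Add(2, j, Pow(j, 2), Mul(-11, U)) (Function('t')(U, j) = Add(2, Add(Add(Mul(-11, U), Mul(j, j)), j)) = Add(2, Add(Add(Mul(-11, U), Pow(j, 2)), j)) = Add(2, Add(Add(Pow(j, 2), Mul(-11, U)), j)) = Add(2, Add(j, Pow(j, 2), Mul(-11, U))) = Add(2, j, Pow(j, 2), Mul(-11, U)))
Add(Mul(Function('m')(-4), Function('t')(-9, 6)), 117) = Add(Mul(4, Add(2, 6, Pow(6, 2), Mul(-11, -9))), 117) = Add(Mul(4, Add(2, 6, 36, 99)), 117) = Add(Mul(4, 143), 117) = Add(572, 117) = 689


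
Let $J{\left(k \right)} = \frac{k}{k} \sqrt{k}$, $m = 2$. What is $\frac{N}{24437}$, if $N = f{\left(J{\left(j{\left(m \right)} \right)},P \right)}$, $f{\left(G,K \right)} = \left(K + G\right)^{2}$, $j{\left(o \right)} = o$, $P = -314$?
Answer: $\frac{\left(314 - \sqrt{2}\right)^{2}}{24437} \approx 3.9984$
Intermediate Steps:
$J{\left(k \right)} = \sqrt{k}$ ($J{\left(k \right)} = 1 \sqrt{k} = \sqrt{k}$)
$f{\left(G,K \right)} = \left(G + K\right)^{2}$
$N = \left(-314 + \sqrt{2}\right)^{2}$ ($N = \left(\sqrt{2} - 314\right)^{2} = \left(-314 + \sqrt{2}\right)^{2} \approx 97710.0$)
$\frac{N}{24437} = \frac{\left(314 - \sqrt{2}\right)^{2}}{24437}$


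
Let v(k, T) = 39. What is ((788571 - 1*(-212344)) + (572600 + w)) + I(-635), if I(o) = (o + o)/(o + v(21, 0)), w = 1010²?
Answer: 772897905/298 ≈ 2.5936e+6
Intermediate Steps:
w = 1020100
I(o) = 2*o/(39 + o) (I(o) = (o + o)/(o + 39) = (2*o)/(39 + o) = 2*o/(39 + o))
((788571 - 1*(-212344)) + (572600 + w)) + I(-635) = ((788571 - 1*(-212344)) + (572600 + 1020100)) + 2*(-635)/(39 - 635) = ((788571 + 212344) + 1592700) + 2*(-635)/(-596) = (1000915 + 1592700) + 2*(-635)*(-1/596) = 2593615 + 635/298 = 772897905/298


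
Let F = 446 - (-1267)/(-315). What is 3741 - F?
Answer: 148456/45 ≈ 3299.0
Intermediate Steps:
F = 19889/45 (F = 446 - (-1267)*(-1)/315 = 446 - 1*181/45 = 446 - 181/45 = 19889/45 ≈ 441.98)
3741 - F = 3741 - 1*19889/45 = 3741 - 19889/45 = 148456/45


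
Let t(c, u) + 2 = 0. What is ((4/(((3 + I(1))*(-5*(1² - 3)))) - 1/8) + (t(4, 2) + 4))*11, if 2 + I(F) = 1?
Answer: 913/40 ≈ 22.825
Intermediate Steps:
t(c, u) = -2 (t(c, u) = -2 + 0 = -2)
I(F) = -1 (I(F) = -2 + 1 = -1)
((4/(((3 + I(1))*(-5*(1² - 3)))) - 1/8) + (t(4, 2) + 4))*11 = ((4/(((3 - 1)*(-5*(1² - 3)))) - 1/8) + (-2 + 4))*11 = ((4/((2*(-5*(1 - 3)))) - 1*⅛) + 2)*11 = ((4/((2*(-5*(-2)))) - ⅛) + 2)*11 = ((4/((2*10)) - ⅛) + 2)*11 = ((4/20 - ⅛) + 2)*11 = ((4*(1/20) - ⅛) + 2)*11 = ((⅕ - ⅛) + 2)*11 = (3/40 + 2)*11 = (83/40)*11 = 913/40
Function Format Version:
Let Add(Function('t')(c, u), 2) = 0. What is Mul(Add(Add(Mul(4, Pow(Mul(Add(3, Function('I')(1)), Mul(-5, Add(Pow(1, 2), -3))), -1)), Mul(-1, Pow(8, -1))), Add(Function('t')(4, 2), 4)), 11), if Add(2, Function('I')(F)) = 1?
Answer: Rational(913, 40) ≈ 22.825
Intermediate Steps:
Function('t')(c, u) = -2 (Function('t')(c, u) = Add(-2, 0) = -2)
Function('I')(F) = -1 (Function('I')(F) = Add(-2, 1) = -1)
Mul(Add(Add(Mul(4, Pow(Mul(Add(3, Function('I')(1)), Mul(-5, Add(Pow(1, 2), -3))), -1)), Mul(-1, Pow(8, -1))), Add(Function('t')(4, 2), 4)), 11) = Mul(Add(Add(Mul(4, Pow(Mul(Add(3, -1), Mul(-5, Add(Pow(1, 2), -3))), -1)), Mul(-1, Pow(8, -1))), Add(-2, 4)), 11) = Mul(Add(Add(Mul(4, Pow(Mul(2, Mul(-5, Add(1, -3))), -1)), Mul(-1, Rational(1, 8))), 2), 11) = Mul(Add(Add(Mul(4, Pow(Mul(2, Mul(-5, -2)), -1)), Rational(-1, 8)), 2), 11) = Mul(Add(Add(Mul(4, Pow(Mul(2, 10), -1)), Rational(-1, 8)), 2), 11) = Mul(Add(Add(Mul(4, Pow(20, -1)), Rational(-1, 8)), 2), 11) = Mul(Add(Add(Mul(4, Rational(1, 20)), Rational(-1, 8)), 2), 11) = Mul(Add(Add(Rational(1, 5), Rational(-1, 8)), 2), 11) = Mul(Add(Rational(3, 40), 2), 11) = Mul(Rational(83, 40), 11) = Rational(913, 40)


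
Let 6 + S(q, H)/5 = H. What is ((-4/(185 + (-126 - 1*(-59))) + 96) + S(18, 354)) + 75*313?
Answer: 1493347/59 ≈ 25311.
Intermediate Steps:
S(q, H) = -30 + 5*H
((-4/(185 + (-126 - 1*(-59))) + 96) + S(18, 354)) + 75*313 = ((-4/(185 + (-126 - 1*(-59))) + 96) + (-30 + 5*354)) + 75*313 = ((-4/(185 + (-126 + 59)) + 96) + (-30 + 1770)) + 23475 = ((-4/(185 - 67) + 96) + 1740) + 23475 = ((-4/118 + 96) + 1740) + 23475 = (((1/118)*(-4) + 96) + 1740) + 23475 = ((-2/59 + 96) + 1740) + 23475 = (5662/59 + 1740) + 23475 = 108322/59 + 23475 = 1493347/59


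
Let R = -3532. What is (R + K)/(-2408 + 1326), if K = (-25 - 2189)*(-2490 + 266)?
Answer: -2460202/541 ≈ -4547.5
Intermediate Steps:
K = 4923936 (K = -2214*(-2224) = 4923936)
(R + K)/(-2408 + 1326) = (-3532 + 4923936)/(-2408 + 1326) = 4920404/(-1082) = 4920404*(-1/1082) = -2460202/541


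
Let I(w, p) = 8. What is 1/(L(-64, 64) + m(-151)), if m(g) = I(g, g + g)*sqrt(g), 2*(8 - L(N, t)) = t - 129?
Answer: 162/45217 - 32*I*sqrt(151)/45217 ≈ 0.0035827 - 0.0086963*I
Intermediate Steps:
L(N, t) = 145/2 - t/2 (L(N, t) = 8 - (t - 129)/2 = 8 - (-129 + t)/2 = 8 + (129/2 - t/2) = 145/2 - t/2)
m(g) = 8*sqrt(g)
1/(L(-64, 64) + m(-151)) = 1/((145/2 - 1/2*64) + 8*sqrt(-151)) = 1/((145/2 - 32) + 8*(I*sqrt(151))) = 1/(81/2 + 8*I*sqrt(151))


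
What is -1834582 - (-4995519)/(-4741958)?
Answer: -8699515787075/4741958 ≈ -1.8346e+6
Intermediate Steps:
-1834582 - (-4995519)/(-4741958) = -1834582 - (-4995519)*(-1)/4741958 = -1834582 - 1*4995519/4741958 = -1834582 - 4995519/4741958 = -8699515787075/4741958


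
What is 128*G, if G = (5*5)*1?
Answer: 3200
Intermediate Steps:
G = 25 (G = 25*1 = 25)
128*G = 128*25 = 3200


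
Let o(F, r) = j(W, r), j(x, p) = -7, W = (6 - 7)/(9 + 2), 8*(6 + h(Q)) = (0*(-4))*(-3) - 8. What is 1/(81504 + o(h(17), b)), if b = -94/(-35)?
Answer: 1/81497 ≈ 1.2270e-5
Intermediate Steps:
h(Q) = -7 (h(Q) = -6 + ((0*(-4))*(-3) - 8)/8 = -6 + (0*(-3) - 8)/8 = -6 + (0 - 8)/8 = -6 + (1/8)*(-8) = -6 - 1 = -7)
b = 94/35 (b = -94*(-1/35) = 94/35 ≈ 2.6857)
W = -1/11 ≈ -0.090909
o(F, r) = -7
1/(81504 + o(h(17), b)) = 1/(81504 - 7) = 1/81497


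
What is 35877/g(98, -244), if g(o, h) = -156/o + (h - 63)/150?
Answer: -263695950/26743 ≈ -9860.4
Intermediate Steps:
g(o, h) = -21/50 - 156/o + h/150 (g(o, h) = -156/o + (-63 + h)*(1/150) = -156/o + (-21/50 + h/150) = -21/50 - 156/o + h/150)
35877/g(98, -244) = 35877/(((1/150)*(-23400 + 98*(-63 - 244))/98)) = 35877/(((1/150)*(1/98)*(-23400 + 98*(-307)))) = 35877/(((1/150)*(1/98)*(-23400 - 30086))) = 35877/(((1/150)*(1/98)*(-53486))) = 35877/(-26743/7350) = 35877*(-7350/26743) = -263695950/26743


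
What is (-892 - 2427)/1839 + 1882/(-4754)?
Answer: -9619762/4371303 ≈ -2.2007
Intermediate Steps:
(-892 - 2427)/1839 + 1882/(-4754) = -3319*1/1839 + 1882*(-1/4754) = -3319/1839 - 941/2377 = -9619762/4371303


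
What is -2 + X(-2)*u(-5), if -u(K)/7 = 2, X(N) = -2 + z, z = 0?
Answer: 26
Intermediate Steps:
X(N) = -2 (X(N) = -2 + 0 = -2)
u(K) = -14 (u(K) = -7*2 = -14)
-2 + X(-2)*u(-5) = -2 - 2*(-14) = -2 + 28 = 26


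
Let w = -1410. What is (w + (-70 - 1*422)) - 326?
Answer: -2228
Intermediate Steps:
(w + (-70 - 1*422)) - 326 = (-1410 + (-70 - 1*422)) - 326 = (-1410 + (-70 - 422)) - 326 = (-1410 - 492) - 326 = -1902 - 326 = -2228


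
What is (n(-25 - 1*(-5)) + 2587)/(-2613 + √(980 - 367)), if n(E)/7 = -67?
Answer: -2767167/3413578 - 1059*√613/3413578 ≈ -0.81832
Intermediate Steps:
n(E) = -469 (n(E) = 7*(-67) = -469)
(n(-25 - 1*(-5)) + 2587)/(-2613 + √(980 - 367)) = (-469 + 2587)/(-2613 + √(980 - 367)) = 2118/(-2613 + √613)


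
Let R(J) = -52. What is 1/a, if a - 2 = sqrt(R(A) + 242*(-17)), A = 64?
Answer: 1/2085 - I*sqrt(4166)/4170 ≈ 0.00047962 - 0.015478*I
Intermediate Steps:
a = 2 + I*sqrt(4166) (a = 2 + sqrt(-52 + 242*(-17)) = 2 + sqrt(-52 - 4114) = 2 + sqrt(-4166) = 2 + I*sqrt(4166) ≈ 2.0 + 64.545*I)
1/a = 1/(2 + I*sqrt(4166))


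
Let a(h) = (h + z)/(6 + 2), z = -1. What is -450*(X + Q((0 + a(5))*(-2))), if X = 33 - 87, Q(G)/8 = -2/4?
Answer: 26100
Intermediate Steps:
a(h) = -1/8 + h/8 (a(h) = (h - 1)/(6 + 2) = (-1 + h)/8 = (-1 + h)*(1/8) = -1/8 + h/8)
Q(G) = -4 (Q(G) = 8*(-2/4) = 8*(-2*1/4) = 8*(-1/2) = -4)
X = -54
-450*(X + Q((0 + a(5))*(-2))) = -450*(-54 - 4) = -450*(-58) = 26100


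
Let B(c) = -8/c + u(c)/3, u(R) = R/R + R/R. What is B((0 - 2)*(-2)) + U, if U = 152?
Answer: 452/3 ≈ 150.67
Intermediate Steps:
u(R) = 2 (u(R) = 1 + 1 = 2)
B(c) = ⅔ - 8/c (B(c) = -8/c + 2/3 = -8/c + 2*(⅓) = -8/c + ⅔ = ⅔ - 8/c)
B((0 - 2)*(-2)) + U = (⅔ - 8*(-1/(2*(0 - 2)))) + 152 = (⅔ - 8/((-2*(-2)))) + 152 = (⅔ - 8/4) + 152 = (⅔ - 8*¼) + 152 = (⅔ - 2) + 152 = -4/3 + 152 = 452/3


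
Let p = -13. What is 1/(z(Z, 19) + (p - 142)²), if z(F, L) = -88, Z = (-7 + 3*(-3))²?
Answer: 1/23937 ≈ 4.1776e-5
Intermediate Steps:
Z = 256 (Z = (-7 - 9)² = (-16)² = 256)
1/(z(Z, 19) + (p - 142)²) = 1/(-88 + (-13 - 142)²) = 1/(-88 + (-155)²) = 1/(-88 + 24025) = 1/23937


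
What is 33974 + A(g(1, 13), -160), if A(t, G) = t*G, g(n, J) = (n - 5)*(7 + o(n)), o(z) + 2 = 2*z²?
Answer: 38454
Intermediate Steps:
o(z) = -2 + 2*z²
g(n, J) = (-5 + n)*(5 + 2*n²) (g(n, J) = (n - 5)*(7 + (-2 + 2*n²)) = (-5 + n)*(5 + 2*n²))
A(t, G) = G*t
33974 + A(g(1, 13), -160) = 33974 - 160*(-25 - 10*1² + 2*1³ + 5*1) = 33974 - 160*(-25 - 10*1 + 2*1 + 5) = 33974 - 160*(-25 - 10 + 2 + 5) = 33974 - 160*(-28) = 33974 + 4480 = 38454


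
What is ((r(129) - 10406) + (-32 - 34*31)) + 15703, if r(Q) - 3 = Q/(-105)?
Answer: 147447/35 ≈ 4212.8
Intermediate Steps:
r(Q) = 3 - Q/105 (r(Q) = 3 + Q/(-105) = 3 + Q*(-1/105) = 3 - Q/105)
((r(129) - 10406) + (-32 - 34*31)) + 15703 = (((3 - 1/105*129) - 10406) + (-32 - 34*31)) + 15703 = (((3 - 43/35) - 10406) + (-32 - 1054)) + 15703 = ((62/35 - 10406) - 1086) + 15703 = (-364148/35 - 1086) + 15703 = -402158/35 + 15703 = 147447/35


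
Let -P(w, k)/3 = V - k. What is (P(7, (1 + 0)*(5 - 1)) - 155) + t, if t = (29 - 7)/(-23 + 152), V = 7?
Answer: -21134/129 ≈ -163.83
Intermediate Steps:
t = 22/129 ≈ 0.17054
P(w, k) = -21 + 3*k (P(w, k) = -3*(7 - k) = -21 + 3*k)
(P(7, (1 + 0)*(5 - 1)) - 155) + t = ((-21 + 3*((1 + 0)*(5 - 1))) - 155) + 22/129 = ((-21 + 3*(1*4)) - 155) + 22/129 = ((-21 + 3*4) - 155) + 22/129 = ((-21 + 12) - 155) + 22/129 = (-9 - 155) + 22/129 = -164 + 22/129 = -21134/129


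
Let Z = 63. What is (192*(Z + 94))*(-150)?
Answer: -4521600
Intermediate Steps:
(192*(Z + 94))*(-150) = (192*(63 + 94))*(-150) = (192*157)*(-150) = 30144*(-150) = -4521600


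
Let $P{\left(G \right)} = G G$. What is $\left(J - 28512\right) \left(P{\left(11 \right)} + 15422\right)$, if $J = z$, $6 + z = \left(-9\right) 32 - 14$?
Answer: $-447949260$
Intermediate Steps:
$P{\left(G \right)} = G^{2}$
$z = -308$ ($z = -6 - 302 = -308$)
$J = -308$
$\left(J - 28512\right) \left(P{\left(11 \right)} + 15422\right) = \left(-308 - 28512\right) \left(11^{2} + 15422\right) = - 28820 \left(121 + 15422\right) = \left(-28820\right) 15543 = -447949260$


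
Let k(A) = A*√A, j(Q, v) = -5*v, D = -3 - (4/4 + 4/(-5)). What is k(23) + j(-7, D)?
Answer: 16 + 23*√23 ≈ 126.30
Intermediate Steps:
D = -16/5 (D = -3 - (4*(¼) + 4*(-⅕)) = -3 - (1 - ⅘) = -3 - 1*⅕ = -3 - ⅕ = -16/5 ≈ -3.2000)
k(A) = A^(3/2)
k(23) + j(-7, D) = 23^(3/2) - 5*(-16/5) = 23*√23 + 16 = 16 + 23*√23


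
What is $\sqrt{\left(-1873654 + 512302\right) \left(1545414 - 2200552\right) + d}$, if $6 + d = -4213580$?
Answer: $7 \sqrt{18201412510} \approx 9.4439 \cdot 10^{5}$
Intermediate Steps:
$d = -4213586$ ($d = -6 - 4213580 = -4213586$)
$\sqrt{\left(-1873654 + 512302\right) \left(1545414 - 2200552\right) + d} = \sqrt{\left(-1873654 + 512302\right) \left(1545414 - 2200552\right) - 4213586} = \sqrt{\left(-1361352\right) \left(-655138\right) - 4213586} = \sqrt{891873426576 - 4213586} = \sqrt{891869212990} = 7 \sqrt{18201412510}$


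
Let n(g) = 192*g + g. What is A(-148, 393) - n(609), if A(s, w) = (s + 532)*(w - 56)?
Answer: 11871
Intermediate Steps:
n(g) = 193*g
A(s, w) = (-56 + w)*(532 + s) (A(s, w) = (532 + s)*(-56 + w) = (-56 + w)*(532 + s))
A(-148, 393) - n(609) = (-29792 - 56*(-148) + 532*393 - 148*393) - 193*609 = (-29792 + 8288 + 209076 - 58164) - 1*117537 = 129408 - 117537 = 11871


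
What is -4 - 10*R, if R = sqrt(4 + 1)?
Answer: -4 - 10*sqrt(5) ≈ -26.361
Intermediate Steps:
R = sqrt(5) ≈ 2.2361
-4 - 10*R = -4 - 10*sqrt(5)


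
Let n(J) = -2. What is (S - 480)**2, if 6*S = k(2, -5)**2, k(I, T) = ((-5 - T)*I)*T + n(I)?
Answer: 2067844/9 ≈ 2.2976e+5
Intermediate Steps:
k(I, T) = -2 + I*T*(-5 - T) (k(I, T) = ((-5 - T)*I)*T - 2 = (I*(-5 - T))*T - 2 = I*T*(-5 - T) - 2 = -2 + I*T*(-5 - T))
S = 2/3 (S = (-2 - 1*2*(-5)**2 - 5*2*(-5))**2/6 = (-2 - 1*2*25 + 50)**2/6 = (-2 - 50 + 50)**2/6 = (1/6)*(-2)**2 = (1/6)*4 = 2/3 ≈ 0.66667)
(S - 480)**2 = (2/3 - 480)**2 = (-1438/3)**2 = 2067844/9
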